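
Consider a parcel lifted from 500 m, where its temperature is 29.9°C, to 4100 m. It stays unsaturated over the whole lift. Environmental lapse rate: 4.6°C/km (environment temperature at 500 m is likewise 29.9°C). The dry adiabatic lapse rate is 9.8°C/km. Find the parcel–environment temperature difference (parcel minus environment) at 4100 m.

-18.72°C (parcel cooler than environment)

Parcel:
  Dry to 4100 m: -9.8 × 3.6 km = -35.28°C, so T = -5.38°C.
Environment:
  Environment to 4100 m: -4.6 × 3.6 km = -16.56°C, so T = 13.34°C.
T_parcel − T_env = -5.38 − 13.34 = -18.72°C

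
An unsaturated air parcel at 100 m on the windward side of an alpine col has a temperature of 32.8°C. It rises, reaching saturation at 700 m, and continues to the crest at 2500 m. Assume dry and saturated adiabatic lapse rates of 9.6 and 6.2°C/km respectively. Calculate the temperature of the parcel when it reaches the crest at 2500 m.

15.88°C

100 → 700 m (dry, 9.6°C/km): ΔT = -9.6 × 0.6 = -5.76°C → T = 27.04°C
700 → 2500 m (saturated, 6.2°C/km): ΔT = -6.2 × 1.8 = -11.16°C → T = 15.88°C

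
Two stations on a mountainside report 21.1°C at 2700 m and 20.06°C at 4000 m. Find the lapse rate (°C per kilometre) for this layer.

Γ = −ΔT/Δz = (21.1 − 20.06) / (4000 − 2700) m
  = 1.04°C / 1.3 km = 0.8°C/km

0.8°C/km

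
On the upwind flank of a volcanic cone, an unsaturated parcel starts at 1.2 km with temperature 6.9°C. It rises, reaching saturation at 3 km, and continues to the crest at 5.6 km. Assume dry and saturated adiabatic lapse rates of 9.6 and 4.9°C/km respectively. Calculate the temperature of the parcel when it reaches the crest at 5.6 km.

-23.12°C

Dry to 3000 m: -9.6 × 1.8 km = -17.28°C, so T = -10.38°C.
Saturated to 5600 m: -4.9 × 2.6 km = -12.74°C, so T = -23.12°C.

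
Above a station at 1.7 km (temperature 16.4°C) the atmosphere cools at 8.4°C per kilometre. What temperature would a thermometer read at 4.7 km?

-8.8°C

Environmental to 4700 m: -8.4 × 3 km = -25.2°C, so T = -8.8°C.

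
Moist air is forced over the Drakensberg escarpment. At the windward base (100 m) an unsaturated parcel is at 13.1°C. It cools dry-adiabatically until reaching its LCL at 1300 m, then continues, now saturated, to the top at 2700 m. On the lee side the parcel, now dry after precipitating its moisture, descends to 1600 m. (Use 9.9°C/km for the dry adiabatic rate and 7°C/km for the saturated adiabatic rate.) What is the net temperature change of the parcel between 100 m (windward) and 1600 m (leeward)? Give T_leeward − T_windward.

100–1300 m, dry: Δz = 1.2 km ⇒ ΔT = -11.88°C; T = 1.22°C
1300–2700 m, saturated: Δz = 1.4 km ⇒ ΔT = -9.8°C; T = -8.58°C
2700–1600 m, dry descent: Δz = 1.1 km ⇒ ΔT = +10.89°C; T = 2.31°C
Net change vs windward start: 2.31 − 13.1 = -10.79°C

-10.79°C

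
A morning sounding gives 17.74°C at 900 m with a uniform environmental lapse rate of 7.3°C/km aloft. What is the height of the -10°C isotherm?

4700 m

Height above start = (17.74 − (-10)) / 7.3 = 3.8 km
Altitude = 900 m + 3800 m = 4700 m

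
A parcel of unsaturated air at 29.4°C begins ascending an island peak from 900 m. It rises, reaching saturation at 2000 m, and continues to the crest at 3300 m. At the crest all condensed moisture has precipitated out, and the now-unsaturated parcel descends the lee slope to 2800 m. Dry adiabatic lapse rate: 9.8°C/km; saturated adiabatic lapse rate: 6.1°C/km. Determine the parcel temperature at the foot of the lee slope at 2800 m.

15.59°C

From 900 m to 2000 m (dry): cools by 9.8 × 1.1 = 10.78°C, giving 18.62°C.
From 2000 m to 3300 m (saturated): cools by 6.1 × 1.3 = 7.93°C, giving 10.69°C.
From 3300 m to 2800 m (dry descent): warms by 9.8 × 0.5 = 4.9°C, giving 15.59°C.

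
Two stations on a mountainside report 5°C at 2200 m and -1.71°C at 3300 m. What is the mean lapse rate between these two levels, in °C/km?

6.1°C/km

Γ = −ΔT/Δz = (5 − (-1.71)) / (3300 − 2200) m
  = 6.71°C / 1.1 km = 6.1°C/km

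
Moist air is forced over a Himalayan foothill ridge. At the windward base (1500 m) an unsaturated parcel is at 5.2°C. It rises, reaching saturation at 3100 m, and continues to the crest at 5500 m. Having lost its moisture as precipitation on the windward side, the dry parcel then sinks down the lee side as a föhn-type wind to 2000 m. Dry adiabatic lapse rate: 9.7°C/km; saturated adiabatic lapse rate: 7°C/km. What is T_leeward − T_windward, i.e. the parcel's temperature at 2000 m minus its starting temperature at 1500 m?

+1.63°C

1500–3100 m, dry: Δz = 1.6 km ⇒ ΔT = -15.52°C; T = -10.32°C
3100–5500 m, saturated: Δz = 2.4 km ⇒ ΔT = -16.8°C; T = -27.12°C
5500–2000 m, dry descent: Δz = 3.5 km ⇒ ΔT = +33.95°C; T = 6.83°C
Net change vs windward start: 6.83 − 5.2 = +1.63°C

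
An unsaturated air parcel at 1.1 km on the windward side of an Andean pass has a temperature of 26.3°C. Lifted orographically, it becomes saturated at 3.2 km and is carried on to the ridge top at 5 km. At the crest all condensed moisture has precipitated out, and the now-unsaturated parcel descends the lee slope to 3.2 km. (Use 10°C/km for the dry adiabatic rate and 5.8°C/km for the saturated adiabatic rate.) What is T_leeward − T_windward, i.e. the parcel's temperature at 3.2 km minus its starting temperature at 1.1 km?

1100–3200 m, dry: Δz = 2.1 km ⇒ ΔT = -21°C; T = 5.3°C
3200–5000 m, saturated: Δz = 1.8 km ⇒ ΔT = -10.44°C; T = -5.14°C
5000–3200 m, dry descent: Δz = 1.8 km ⇒ ΔT = +18°C; T = 12.86°C
Net change vs windward start: 12.86 − 26.3 = -13.44°C

-13.44°C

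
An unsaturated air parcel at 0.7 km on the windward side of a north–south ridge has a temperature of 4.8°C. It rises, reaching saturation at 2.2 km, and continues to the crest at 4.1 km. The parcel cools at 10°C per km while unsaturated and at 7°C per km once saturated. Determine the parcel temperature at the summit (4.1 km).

700 → 2200 m (dry, 10°C/km): ΔT = -10 × 1.5 = -15°C → T = -10.2°C
2200 → 4100 m (saturated, 7°C/km): ΔT = -7 × 1.9 = -13.3°C → T = -23.5°C

-23.5°C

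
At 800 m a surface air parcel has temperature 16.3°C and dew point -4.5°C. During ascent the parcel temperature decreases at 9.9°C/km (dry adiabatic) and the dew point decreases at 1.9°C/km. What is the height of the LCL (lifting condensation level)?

3400 m

T and T_d converge at 9.9 − 1.9 = 8°C per km
Height above start = (16.3 − (-4.5)) / 8 = 2.6 km
LCL altitude = 800 m + 2600 m = 3400 m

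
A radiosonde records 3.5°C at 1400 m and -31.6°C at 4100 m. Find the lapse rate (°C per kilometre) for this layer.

13°C/km

Γ = −ΔT/Δz = (3.5 − (-31.6)) / (4100 − 1400) m
  = 35.1°C / 2.7 km = 13°C/km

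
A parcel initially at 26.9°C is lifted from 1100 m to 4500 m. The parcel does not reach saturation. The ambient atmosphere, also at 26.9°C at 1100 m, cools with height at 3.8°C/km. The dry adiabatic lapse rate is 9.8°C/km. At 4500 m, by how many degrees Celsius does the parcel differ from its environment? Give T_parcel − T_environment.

-20.4°C (parcel cooler than environment)

Parcel:
  1100 → 4500 m (dry, 9.8°C/km): ΔT = -9.8 × 3.4 = -33.32°C → T = -6.42°C
Environment:
  1100 → 4500 m (environment, 3.8°C/km): ΔT = -3.8 × 3.4 = -12.92°C → T = 13.98°C
T_parcel − T_env = -6.42 − 13.98 = -20.4°C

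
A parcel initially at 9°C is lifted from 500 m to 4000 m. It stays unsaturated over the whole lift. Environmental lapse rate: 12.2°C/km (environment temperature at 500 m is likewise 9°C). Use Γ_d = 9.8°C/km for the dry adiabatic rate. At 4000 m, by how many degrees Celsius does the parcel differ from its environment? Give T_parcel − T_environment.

+8.4°C (parcel warmer than environment)

Parcel:
  From 500 m to 4000 m (dry): cools by 9.8 × 3.5 = 34.3°C, giving -25.3°C.
Environment:
  From 500 m to 4000 m (environment): cools by 12.2 × 3.5 = 42.7°C, giving -33.7°C.
T_parcel − T_env = -25.3 − (-33.7) = +8.4°C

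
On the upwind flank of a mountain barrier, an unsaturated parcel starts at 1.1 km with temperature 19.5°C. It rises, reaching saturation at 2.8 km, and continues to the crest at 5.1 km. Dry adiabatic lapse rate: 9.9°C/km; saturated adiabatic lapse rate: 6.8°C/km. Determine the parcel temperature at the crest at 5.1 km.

1100 → 2800 m (dry, 9.9°C/km): ΔT = -9.9 × 1.7 = -16.83°C → T = 2.67°C
2800 → 5100 m (saturated, 6.8°C/km): ΔT = -6.8 × 2.3 = -15.64°C → T = -12.97°C

-12.97°C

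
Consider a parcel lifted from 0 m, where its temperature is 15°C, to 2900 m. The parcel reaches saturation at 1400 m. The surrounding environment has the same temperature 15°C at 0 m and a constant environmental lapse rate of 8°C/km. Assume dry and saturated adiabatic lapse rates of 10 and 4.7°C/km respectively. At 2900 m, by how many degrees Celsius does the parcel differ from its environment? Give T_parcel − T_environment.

Parcel:
  0–1400 m, dry: Δz = 1.4 km ⇒ ΔT = -14°C; T = 1°C
  1400–2900 m, saturated: Δz = 1.5 km ⇒ ΔT = -7.05°C; T = -6.05°C
Environment:
  0–2900 m, environment: Δz = 2.9 km ⇒ ΔT = -23.2°C; T = -8.2°C
T_parcel − T_env = -6.05 − (-8.2) = +2.15°C

+2.15°C (parcel warmer than environment)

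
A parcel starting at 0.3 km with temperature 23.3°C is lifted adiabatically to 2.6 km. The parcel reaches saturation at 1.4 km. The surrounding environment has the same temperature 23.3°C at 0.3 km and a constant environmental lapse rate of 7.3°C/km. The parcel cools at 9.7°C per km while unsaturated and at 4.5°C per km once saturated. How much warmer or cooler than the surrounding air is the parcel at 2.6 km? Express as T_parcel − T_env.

Parcel:
  From 300 m to 1400 m (dry): cools by 9.7 × 1.1 = 10.67°C, giving 12.63°C.
  From 1400 m to 2600 m (saturated): cools by 4.5 × 1.2 = 5.4°C, giving 7.23°C.
Environment:
  From 300 m to 2600 m (environment): cools by 7.3 × 2.3 = 16.79°C, giving 6.51°C.
T_parcel − T_env = 7.23 − 6.51 = +0.72°C

+0.72°C (parcel warmer than environment)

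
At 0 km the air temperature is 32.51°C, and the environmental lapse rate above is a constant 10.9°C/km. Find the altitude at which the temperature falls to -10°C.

Height above start = (32.51 − (-10)) / 10.9 = 3.9 km
Altitude = 0 m + 3900 m = 3900 m

3.9 km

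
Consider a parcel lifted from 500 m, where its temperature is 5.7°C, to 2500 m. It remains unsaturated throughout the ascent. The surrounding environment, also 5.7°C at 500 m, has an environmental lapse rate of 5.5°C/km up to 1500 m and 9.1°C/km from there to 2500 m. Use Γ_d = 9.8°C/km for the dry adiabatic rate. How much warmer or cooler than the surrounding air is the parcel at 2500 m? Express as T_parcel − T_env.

Parcel:
  Dry to 2500 m: -9.8 × 2 km = -19.6°C, so T = -13.9°C.
Environment:
  Environment, lower layer to 1500 m: -5.5 × 1 km = -5.5°C, so T = 0.2°C.
  Environment, upper layer to 2500 m: -9.1 × 1 km = -9.1°C, so T = -8.9°C.
T_parcel − T_env = -13.9 − (-8.9) = -5°C

-5°C (parcel cooler than environment)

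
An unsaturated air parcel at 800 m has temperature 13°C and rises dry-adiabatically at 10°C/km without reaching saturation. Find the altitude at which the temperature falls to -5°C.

Height above start = (13 − (-5)) / 10 = 1.8 km
Altitude = 800 m + 1800 m = 2600 m

2600 m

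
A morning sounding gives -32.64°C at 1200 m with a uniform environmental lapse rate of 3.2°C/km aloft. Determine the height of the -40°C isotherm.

Height above start = (-32.64 − (-40)) / 3.2 = 2.3 km
Altitude = 1200 m + 2300 m = 3500 m

3500 m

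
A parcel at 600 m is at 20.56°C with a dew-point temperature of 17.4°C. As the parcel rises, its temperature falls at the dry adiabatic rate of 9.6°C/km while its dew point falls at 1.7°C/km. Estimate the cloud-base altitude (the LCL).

T and T_d converge at 9.6 − 1.7 = 7.9°C per km
Height above start = (20.56 − 17.4) / 7.9 = 0.4 km
LCL altitude = 600 m + 400 m = 1000 m

1000 m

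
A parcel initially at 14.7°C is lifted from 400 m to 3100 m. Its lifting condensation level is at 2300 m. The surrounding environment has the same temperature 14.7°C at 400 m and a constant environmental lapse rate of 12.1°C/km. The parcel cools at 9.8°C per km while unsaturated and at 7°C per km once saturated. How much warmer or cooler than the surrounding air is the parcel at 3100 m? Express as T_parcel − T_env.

Parcel:
  Dry to 2300 m: -9.8 × 1.9 km = -18.62°C, so T = -3.92°C.
  Saturated to 3100 m: -7 × 0.8 km = -5.6°C, so T = -9.52°C.
Environment:
  Environment to 3100 m: -12.1 × 2.7 km = -32.67°C, so T = -17.97°C.
T_parcel − T_env = -9.52 − (-17.97) = +8.45°C

+8.45°C (parcel warmer than environment)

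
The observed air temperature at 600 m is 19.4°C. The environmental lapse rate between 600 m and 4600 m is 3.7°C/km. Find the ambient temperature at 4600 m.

4.6°C

Environmental to 4600 m: -3.7 × 4 km = -14.8°C, so T = 4.6°C.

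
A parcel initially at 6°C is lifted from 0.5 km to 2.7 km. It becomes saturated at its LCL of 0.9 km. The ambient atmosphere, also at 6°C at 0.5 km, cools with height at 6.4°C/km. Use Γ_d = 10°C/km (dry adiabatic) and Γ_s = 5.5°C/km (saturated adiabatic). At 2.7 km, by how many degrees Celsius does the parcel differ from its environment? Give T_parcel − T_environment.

Parcel:
  From 500 m to 900 m (dry): cools by 10 × 0.4 = 4°C, giving 2°C.
  From 900 m to 2700 m (saturated): cools by 5.5 × 1.8 = 9.9°C, giving -7.9°C.
Environment:
  From 500 m to 2700 m (environment): cools by 6.4 × 2.2 = 14.08°C, giving -8.08°C.
T_parcel − T_env = -7.9 − (-8.08) = +0.18°C

+0.18°C (parcel warmer than environment)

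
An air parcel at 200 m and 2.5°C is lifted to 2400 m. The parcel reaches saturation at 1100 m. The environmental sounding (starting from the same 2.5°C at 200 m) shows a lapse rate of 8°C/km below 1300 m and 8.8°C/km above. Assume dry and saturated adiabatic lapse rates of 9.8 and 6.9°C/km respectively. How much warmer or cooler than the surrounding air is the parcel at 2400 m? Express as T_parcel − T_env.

+0.69°C (parcel warmer than environment)

Parcel:
  200–1100 m, dry: Δz = 0.9 km ⇒ ΔT = -8.82°C; T = -6.32°C
  1100–2400 m, saturated: Δz = 1.3 km ⇒ ΔT = -8.97°C; T = -15.29°C
Environment:
  200–1300 m, environment, lower layer: Δz = 1.1 km ⇒ ΔT = -8.8°C; T = -6.3°C
  1300–2400 m, environment, upper layer: Δz = 1.1 km ⇒ ΔT = -9.68°C; T = -15.98°C
T_parcel − T_env = -15.29 − (-15.98) = +0.69°C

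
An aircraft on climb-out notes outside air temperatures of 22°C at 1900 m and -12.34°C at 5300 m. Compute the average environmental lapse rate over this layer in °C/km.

10.1°C/km

Γ = −ΔT/Δz = (22 − (-12.34)) / (5300 − 1900) m
  = 34.34°C / 3.4 km = 10.1°C/km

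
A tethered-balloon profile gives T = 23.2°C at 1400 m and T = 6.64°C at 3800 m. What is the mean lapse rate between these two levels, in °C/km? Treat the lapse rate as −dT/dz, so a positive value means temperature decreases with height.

6.9°C/km

Γ = −ΔT/Δz = (23.2 − 6.64) / (3800 − 1400) m
  = 16.56°C / 2.4 km = 6.9°C/km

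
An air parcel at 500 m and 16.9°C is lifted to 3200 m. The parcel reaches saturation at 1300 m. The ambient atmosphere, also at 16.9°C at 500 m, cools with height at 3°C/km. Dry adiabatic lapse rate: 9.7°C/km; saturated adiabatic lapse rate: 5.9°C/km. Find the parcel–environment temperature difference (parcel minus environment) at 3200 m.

Parcel:
  500 → 1300 m (dry, 9.7°C/km): ΔT = -9.7 × 0.8 = -7.76°C → T = 9.14°C
  1300 → 3200 m (saturated, 5.9°C/km): ΔT = -5.9 × 1.9 = -11.21°C → T = -2.07°C
Environment:
  500 → 3200 m (environment, 3°C/km): ΔT = -3 × 2.7 = -8.1°C → T = 8.8°C
T_parcel − T_env = -2.07 − 8.8 = -10.87°C

-10.87°C (parcel cooler than environment)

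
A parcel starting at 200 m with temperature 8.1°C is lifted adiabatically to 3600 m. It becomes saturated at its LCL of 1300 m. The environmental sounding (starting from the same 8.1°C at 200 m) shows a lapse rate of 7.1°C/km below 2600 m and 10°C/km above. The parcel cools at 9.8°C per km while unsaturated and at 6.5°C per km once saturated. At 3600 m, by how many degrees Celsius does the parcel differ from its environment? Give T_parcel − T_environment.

+1.31°C (parcel warmer than environment)

Parcel:
  200 → 1300 m (dry, 9.8°C/km): ΔT = -9.8 × 1.1 = -10.78°C → T = -2.68°C
  1300 → 3600 m (saturated, 6.5°C/km): ΔT = -6.5 × 2.3 = -14.95°C → T = -17.63°C
Environment:
  200 → 2600 m (environment, lower layer, 7.1°C/km): ΔT = -7.1 × 2.4 = -17.04°C → T = -8.94°C
  2600 → 3600 m (environment, upper layer, 10°C/km): ΔT = -10 × 1 = -10°C → T = -18.94°C
T_parcel − T_env = -17.63 − (-18.94) = +1.31°C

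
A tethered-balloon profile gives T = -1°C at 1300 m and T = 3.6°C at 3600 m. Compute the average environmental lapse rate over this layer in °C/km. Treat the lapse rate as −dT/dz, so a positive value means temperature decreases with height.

Γ = −ΔT/Δz = (-1 − 3.6) / (3600 − 1300) m
  = -4.6°C / 2.3 km = -2°C/km

-2°C/km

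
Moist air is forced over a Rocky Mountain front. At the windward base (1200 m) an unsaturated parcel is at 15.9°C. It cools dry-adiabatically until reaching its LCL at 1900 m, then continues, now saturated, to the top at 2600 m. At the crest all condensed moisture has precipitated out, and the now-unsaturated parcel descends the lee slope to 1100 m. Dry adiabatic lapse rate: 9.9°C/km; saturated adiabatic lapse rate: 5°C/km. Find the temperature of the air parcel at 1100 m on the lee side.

20.32°C

From 1200 m to 1900 m (dry): cools by 9.9 × 0.7 = 6.93°C, giving 8.97°C.
From 1900 m to 2600 m (saturated): cools by 5 × 0.7 = 3.5°C, giving 5.47°C.
From 2600 m to 1100 m (dry descent): warms by 9.9 × 1.5 = 14.85°C, giving 20.32°C.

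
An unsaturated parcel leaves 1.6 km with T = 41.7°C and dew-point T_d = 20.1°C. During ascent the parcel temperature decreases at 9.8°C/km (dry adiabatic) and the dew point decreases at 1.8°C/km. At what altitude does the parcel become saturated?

4.3 km

T and T_d converge at 9.8 − 1.8 = 8°C per km
Height above start = (41.7 − 20.1) / 8 = 2.7 km
LCL altitude = 1600 m + 2700 m = 4300 m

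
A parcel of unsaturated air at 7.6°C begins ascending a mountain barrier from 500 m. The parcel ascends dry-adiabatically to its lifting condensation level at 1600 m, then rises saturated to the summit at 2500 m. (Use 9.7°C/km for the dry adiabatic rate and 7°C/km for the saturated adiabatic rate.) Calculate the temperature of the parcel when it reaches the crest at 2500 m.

Dry to 1600 m: -9.7 × 1.1 km = -10.67°C, so T = -3.07°C.
Saturated to 2500 m: -7 × 0.9 km = -6.3°C, so T = -9.37°C.

-9.37°C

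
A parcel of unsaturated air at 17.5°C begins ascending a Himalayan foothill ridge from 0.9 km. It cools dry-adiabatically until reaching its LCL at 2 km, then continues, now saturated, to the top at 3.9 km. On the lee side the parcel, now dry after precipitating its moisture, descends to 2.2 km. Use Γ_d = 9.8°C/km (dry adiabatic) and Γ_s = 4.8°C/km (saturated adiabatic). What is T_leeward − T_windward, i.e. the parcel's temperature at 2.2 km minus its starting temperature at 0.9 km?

900–2000 m, dry: Δz = 1.1 km ⇒ ΔT = -10.78°C; T = 6.72°C
2000–3900 m, saturated: Δz = 1.9 km ⇒ ΔT = -9.12°C; T = -2.4°C
3900–2200 m, dry descent: Δz = 1.7 km ⇒ ΔT = +16.66°C; T = 14.26°C
Net change vs windward start: 14.26 − 17.5 = -3.24°C

-3.24°C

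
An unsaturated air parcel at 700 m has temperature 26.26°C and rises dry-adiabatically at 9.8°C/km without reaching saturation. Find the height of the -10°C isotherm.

4400 m

Height above start = (26.26 − (-10)) / 9.8 = 3.7 km
Altitude = 700 m + 3700 m = 4400 m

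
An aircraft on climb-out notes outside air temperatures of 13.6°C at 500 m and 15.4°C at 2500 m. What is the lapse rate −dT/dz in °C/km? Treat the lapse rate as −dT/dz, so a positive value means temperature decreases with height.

-0.9°C/km

Γ = −ΔT/Δz = (13.6 − 15.4) / (2500 − 500) m
  = -1.8°C / 2 km = -0.9°C/km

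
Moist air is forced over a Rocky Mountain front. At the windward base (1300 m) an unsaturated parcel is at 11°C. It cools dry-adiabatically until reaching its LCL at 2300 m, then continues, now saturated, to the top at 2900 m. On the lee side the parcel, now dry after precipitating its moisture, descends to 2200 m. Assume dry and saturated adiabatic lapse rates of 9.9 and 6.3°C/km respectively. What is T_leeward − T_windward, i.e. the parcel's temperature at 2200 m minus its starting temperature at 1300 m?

-6.75°C

1300–2300 m, dry: Δz = 1 km ⇒ ΔT = -9.9°C; T = 1.1°C
2300–2900 m, saturated: Δz = 0.6 km ⇒ ΔT = -3.78°C; T = -2.68°C
2900–2200 m, dry descent: Δz = 0.7 km ⇒ ΔT = +6.93°C; T = 4.25°C
Net change vs windward start: 4.25 − 11 = -6.75°C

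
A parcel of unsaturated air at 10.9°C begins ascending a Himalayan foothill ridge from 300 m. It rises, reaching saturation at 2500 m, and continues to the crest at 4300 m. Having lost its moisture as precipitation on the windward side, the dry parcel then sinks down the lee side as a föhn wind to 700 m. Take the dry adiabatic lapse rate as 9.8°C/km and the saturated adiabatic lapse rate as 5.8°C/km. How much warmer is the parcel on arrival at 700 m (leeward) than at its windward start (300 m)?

+3.28°C

From 300 m to 2500 m (dry): cools by 9.8 × 2.2 = 21.56°C, giving -10.66°C.
From 2500 m to 4300 m (saturated): cools by 5.8 × 1.8 = 10.44°C, giving -21.1°C.
From 4300 m to 700 m (dry descent): warms by 9.8 × 3.6 = 35.28°C, giving 14.18°C.
Net change vs windward start: 14.18 − 10.9 = +3.28°C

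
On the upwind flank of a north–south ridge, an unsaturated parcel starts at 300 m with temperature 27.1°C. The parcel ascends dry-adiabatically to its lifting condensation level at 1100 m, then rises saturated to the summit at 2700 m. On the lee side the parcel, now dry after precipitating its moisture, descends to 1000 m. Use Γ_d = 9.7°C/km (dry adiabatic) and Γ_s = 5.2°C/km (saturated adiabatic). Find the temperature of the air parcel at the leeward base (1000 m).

300 → 1100 m (dry, 9.7°C/km): ΔT = -9.7 × 0.8 = -7.76°C → T = 19.34°C
1100 → 2700 m (saturated, 5.2°C/km): ΔT = -5.2 × 1.6 = -8.32°C → T = 11.02°C
2700 → 1000 m (dry descent, 9.7°C/km): ΔT = +9.7 × 1.7 = +16.49°C → T = 27.51°C

27.51°C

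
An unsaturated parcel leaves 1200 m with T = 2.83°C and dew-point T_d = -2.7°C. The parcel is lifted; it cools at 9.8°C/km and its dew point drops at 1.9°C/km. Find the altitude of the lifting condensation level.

1900 m

T and T_d converge at 9.8 − 1.9 = 7.9°C per km
Height above start = (2.83 − (-2.7)) / 7.9 = 0.7 km
LCL altitude = 1200 m + 700 m = 1900 m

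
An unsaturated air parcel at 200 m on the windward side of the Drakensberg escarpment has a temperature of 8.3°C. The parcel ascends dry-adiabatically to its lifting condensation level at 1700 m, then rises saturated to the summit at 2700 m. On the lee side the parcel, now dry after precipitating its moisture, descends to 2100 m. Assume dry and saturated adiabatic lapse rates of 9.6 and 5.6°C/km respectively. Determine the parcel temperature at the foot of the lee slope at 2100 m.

-5.94°C

200–1700 m, dry: Δz = 1.5 km ⇒ ΔT = -14.4°C; T = -6.1°C
1700–2700 m, saturated: Δz = 1 km ⇒ ΔT = -5.6°C; T = -11.7°C
2700–2100 m, dry descent: Δz = 0.6 km ⇒ ΔT = +5.76°C; T = -5.94°C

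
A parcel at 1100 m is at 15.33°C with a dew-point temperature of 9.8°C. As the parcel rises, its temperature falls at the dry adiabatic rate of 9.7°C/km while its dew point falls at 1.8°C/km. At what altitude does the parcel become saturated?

1800 m

T and T_d converge at 9.7 − 1.8 = 7.9°C per km
Height above start = (15.33 − 9.8) / 7.9 = 0.7 km
LCL altitude = 1100 m + 700 m = 1800 m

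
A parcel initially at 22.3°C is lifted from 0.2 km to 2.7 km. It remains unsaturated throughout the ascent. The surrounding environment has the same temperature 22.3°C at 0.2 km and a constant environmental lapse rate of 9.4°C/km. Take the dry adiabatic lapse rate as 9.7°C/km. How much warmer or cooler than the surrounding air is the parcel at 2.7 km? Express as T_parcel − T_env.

Parcel:
  200–2700 m, dry: Δz = 2.5 km ⇒ ΔT = -24.25°C; T = -1.95°C
Environment:
  200–2700 m, environment: Δz = 2.5 km ⇒ ΔT = -23.5°C; T = -1.2°C
T_parcel − T_env = -1.95 − (-1.2) = -0.75°C

-0.75°C (parcel cooler than environment)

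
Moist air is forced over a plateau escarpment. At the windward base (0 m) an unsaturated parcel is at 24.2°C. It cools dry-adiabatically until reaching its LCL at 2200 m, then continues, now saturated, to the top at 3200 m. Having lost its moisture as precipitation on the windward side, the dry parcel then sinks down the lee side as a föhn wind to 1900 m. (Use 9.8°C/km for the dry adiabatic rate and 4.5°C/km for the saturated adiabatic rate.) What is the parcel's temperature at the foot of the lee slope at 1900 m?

From 0 m to 2200 m (dry): cools by 9.8 × 2.2 = 21.56°C, giving 2.64°C.
From 2200 m to 3200 m (saturated): cools by 4.5 × 1 = 4.5°C, giving -1.86°C.
From 3200 m to 1900 m (dry descent): warms by 9.8 × 1.3 = 12.74°C, giving 10.88°C.

10.88°C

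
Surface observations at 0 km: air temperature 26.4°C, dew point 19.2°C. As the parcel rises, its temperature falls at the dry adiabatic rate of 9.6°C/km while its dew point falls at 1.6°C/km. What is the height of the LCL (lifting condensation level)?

0.9 km

T and T_d converge at 9.6 − 1.6 = 8°C per km
Height above start = (26.4 − 19.2) / 8 = 0.9 km
LCL altitude = 0 m + 900 m = 900 m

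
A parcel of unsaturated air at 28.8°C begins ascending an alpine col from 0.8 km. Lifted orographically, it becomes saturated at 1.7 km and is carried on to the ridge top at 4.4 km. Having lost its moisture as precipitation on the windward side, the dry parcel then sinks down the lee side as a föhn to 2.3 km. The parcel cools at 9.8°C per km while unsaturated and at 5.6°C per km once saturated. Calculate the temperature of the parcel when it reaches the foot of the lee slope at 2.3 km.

800 → 1700 m (dry, 9.8°C/km): ΔT = -9.8 × 0.9 = -8.82°C → T = 19.98°C
1700 → 4400 m (saturated, 5.6°C/km): ΔT = -5.6 × 2.7 = -15.12°C → T = 4.86°C
4400 → 2300 m (dry descent, 9.8°C/km): ΔT = +9.8 × 2.1 = +20.58°C → T = 25.44°C

25.44°C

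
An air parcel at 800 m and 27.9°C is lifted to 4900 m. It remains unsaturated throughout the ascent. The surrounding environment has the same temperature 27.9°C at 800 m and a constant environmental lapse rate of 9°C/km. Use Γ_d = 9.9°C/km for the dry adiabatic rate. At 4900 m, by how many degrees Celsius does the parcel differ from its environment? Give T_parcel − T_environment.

-3.69°C (parcel cooler than environment)

Parcel:
  From 800 m to 4900 m (dry): cools by 9.9 × 4.1 = 40.59°C, giving -12.69°C.
Environment:
  From 800 m to 4900 m (environment): cools by 9 × 4.1 = 36.9°C, giving -9°C.
T_parcel − T_env = -12.69 − (-9) = -3.69°C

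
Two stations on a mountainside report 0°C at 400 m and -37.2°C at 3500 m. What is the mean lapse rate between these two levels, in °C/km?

12°C/km

Γ = −ΔT/Δz = (0 − (-37.2)) / (3500 − 400) m
  = 37.2°C / 3.1 km = 12°C/km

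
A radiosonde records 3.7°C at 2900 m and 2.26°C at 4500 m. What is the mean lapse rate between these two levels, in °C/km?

0.9°C/km

Γ = −ΔT/Δz = (3.7 − 2.26) / (4500 − 2900) m
  = 1.44°C / 1.6 km = 0.9°C/km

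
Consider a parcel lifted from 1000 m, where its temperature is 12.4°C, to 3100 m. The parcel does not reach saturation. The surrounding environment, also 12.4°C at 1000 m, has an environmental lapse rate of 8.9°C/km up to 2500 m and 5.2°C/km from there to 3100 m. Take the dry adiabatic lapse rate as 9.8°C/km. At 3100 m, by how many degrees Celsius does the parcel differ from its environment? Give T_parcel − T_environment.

-4.11°C (parcel cooler than environment)

Parcel:
  1000–3100 m, dry: Δz = 2.1 km ⇒ ΔT = -20.58°C; T = -8.18°C
Environment:
  1000–2500 m, environment, lower layer: Δz = 1.5 km ⇒ ΔT = -13.35°C; T = -0.95°C
  2500–3100 m, environment, upper layer: Δz = 0.6 km ⇒ ΔT = -3.12°C; T = -4.07°C
T_parcel − T_env = -8.18 − (-4.07) = -4.11°C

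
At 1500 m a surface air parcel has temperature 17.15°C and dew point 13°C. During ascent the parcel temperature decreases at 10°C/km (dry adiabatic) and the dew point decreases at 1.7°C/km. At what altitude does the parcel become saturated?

T and T_d converge at 10 − 1.7 = 8.3°C per km
Height above start = (17.15 − 13) / 8.3 = 0.5 km
LCL altitude = 1500 m + 500 m = 2000 m

2000 m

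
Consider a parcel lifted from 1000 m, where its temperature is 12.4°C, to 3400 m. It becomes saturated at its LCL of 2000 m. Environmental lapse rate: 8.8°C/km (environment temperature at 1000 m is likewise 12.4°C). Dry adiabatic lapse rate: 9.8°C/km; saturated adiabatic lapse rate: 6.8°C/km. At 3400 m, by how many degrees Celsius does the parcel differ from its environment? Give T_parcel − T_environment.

+1.8°C (parcel warmer than environment)

Parcel:
  1000–2000 m, dry: Δz = 1 km ⇒ ΔT = -9.8°C; T = 2.6°C
  2000–3400 m, saturated: Δz = 1.4 km ⇒ ΔT = -9.52°C; T = -6.92°C
Environment:
  1000–3400 m, environment: Δz = 2.4 km ⇒ ΔT = -21.12°C; T = -8.72°C
T_parcel − T_env = -6.92 − (-8.72) = +1.8°C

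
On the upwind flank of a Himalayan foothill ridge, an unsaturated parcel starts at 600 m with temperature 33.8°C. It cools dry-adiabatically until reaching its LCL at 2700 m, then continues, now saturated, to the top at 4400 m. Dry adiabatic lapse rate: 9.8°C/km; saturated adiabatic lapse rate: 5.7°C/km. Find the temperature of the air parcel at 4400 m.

600–2700 m, dry: Δz = 2.1 km ⇒ ΔT = -20.58°C; T = 13.22°C
2700–4400 m, saturated: Δz = 1.7 km ⇒ ΔT = -9.69°C; T = 3.53°C

3.53°C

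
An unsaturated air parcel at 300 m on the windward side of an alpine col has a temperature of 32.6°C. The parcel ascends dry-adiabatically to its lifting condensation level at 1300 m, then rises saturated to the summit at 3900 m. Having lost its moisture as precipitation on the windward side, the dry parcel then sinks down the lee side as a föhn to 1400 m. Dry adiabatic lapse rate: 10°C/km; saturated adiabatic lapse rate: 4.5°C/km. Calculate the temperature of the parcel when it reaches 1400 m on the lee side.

From 300 m to 1300 m (dry): cools by 10 × 1 = 10°C, giving 22.6°C.
From 1300 m to 3900 m (saturated): cools by 4.5 × 2.6 = 11.7°C, giving 10.9°C.
From 3900 m to 1400 m (dry descent): warms by 10 × 2.5 = 25°C, giving 35.9°C.

35.9°C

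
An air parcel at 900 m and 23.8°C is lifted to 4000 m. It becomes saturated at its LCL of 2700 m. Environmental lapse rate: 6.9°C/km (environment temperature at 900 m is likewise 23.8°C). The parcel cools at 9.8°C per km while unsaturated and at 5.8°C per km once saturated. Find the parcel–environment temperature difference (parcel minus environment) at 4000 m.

Parcel:
  Dry to 2700 m: -9.8 × 1.8 km = -17.64°C, so T = 6.16°C.
  Saturated to 4000 m: -5.8 × 1.3 km = -7.54°C, so T = -1.38°C.
Environment:
  Environment to 4000 m: -6.9 × 3.1 km = -21.39°C, so T = 2.41°C.
T_parcel − T_env = -1.38 − 2.41 = -3.79°C

-3.79°C (parcel cooler than environment)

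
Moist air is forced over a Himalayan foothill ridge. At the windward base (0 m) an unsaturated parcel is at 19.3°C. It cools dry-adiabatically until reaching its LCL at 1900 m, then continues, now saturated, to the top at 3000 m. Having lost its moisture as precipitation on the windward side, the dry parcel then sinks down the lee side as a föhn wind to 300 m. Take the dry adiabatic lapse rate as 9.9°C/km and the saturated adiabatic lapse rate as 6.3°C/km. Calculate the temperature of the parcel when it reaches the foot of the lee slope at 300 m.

From 0 m to 1900 m (dry): cools by 9.9 × 1.9 = 18.81°C, giving 0.49°C.
From 1900 m to 3000 m (saturated): cools by 6.3 × 1.1 = 6.93°C, giving -6.44°C.
From 3000 m to 300 m (dry descent): warms by 9.9 × 2.7 = 26.73°C, giving 20.29°C.

20.29°C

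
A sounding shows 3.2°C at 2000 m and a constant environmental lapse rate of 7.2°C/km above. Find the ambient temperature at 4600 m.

-15.52°C

2000 → 4600 m (environmental, 7.2°C/km): ΔT = -7.2 × 2.6 = -18.72°C → T = -15.52°C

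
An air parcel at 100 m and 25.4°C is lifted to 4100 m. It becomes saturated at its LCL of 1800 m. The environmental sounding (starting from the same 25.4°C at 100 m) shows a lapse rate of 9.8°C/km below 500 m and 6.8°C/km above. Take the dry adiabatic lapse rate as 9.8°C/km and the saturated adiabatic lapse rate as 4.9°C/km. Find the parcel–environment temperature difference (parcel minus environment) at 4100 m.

Parcel:
  Dry to 1800 m: -9.8 × 1.7 km = -16.66°C, so T = 8.74°C.
  Saturated to 4100 m: -4.9 × 2.3 km = -11.27°C, so T = -2.53°C.
Environment:
  Environment, lower layer to 500 m: -9.8 × 0.4 km = -3.92°C, so T = 21.48°C.
  Environment, upper layer to 4100 m: -6.8 × 3.6 km = -24.48°C, so T = -3°C.
T_parcel − T_env = -2.53 − (-3) = +0.47°C

+0.47°C (parcel warmer than environment)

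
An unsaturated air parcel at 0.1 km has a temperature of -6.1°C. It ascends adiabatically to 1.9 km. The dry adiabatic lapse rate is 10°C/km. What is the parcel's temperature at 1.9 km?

-24.1°C

100–1900 m, dry adiabatic: Δz = 1.8 km ⇒ ΔT = -18°C; T = -24.1°C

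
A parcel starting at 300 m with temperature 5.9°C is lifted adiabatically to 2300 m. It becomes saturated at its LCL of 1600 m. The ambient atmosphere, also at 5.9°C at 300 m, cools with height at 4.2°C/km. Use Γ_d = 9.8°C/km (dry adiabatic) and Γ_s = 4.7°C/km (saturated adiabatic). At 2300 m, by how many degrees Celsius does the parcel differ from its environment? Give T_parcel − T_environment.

Parcel:
  From 300 m to 1600 m (dry): cools by 9.8 × 1.3 = 12.74°C, giving -6.84°C.
  From 1600 m to 2300 m (saturated): cools by 4.7 × 0.7 = 3.29°C, giving -10.13°C.
Environment:
  From 300 m to 2300 m (environment): cools by 4.2 × 2 = 8.4°C, giving -2.5°C.
T_parcel − T_env = -10.13 − (-2.5) = -7.63°C

-7.63°C (parcel cooler than environment)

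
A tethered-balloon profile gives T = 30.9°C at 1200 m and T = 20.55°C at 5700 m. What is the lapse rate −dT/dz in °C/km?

Γ = −ΔT/Δz = (30.9 − 20.55) / (5700 − 1200) m
  = 10.35°C / 4.5 km = 2.3°C/km

2.3°C/km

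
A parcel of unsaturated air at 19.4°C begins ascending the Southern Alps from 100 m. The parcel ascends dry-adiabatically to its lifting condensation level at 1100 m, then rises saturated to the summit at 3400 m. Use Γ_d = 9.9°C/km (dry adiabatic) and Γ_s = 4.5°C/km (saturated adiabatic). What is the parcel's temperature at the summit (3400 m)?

-0.85°C

100–1100 m, dry: Δz = 1 km ⇒ ΔT = -9.9°C; T = 9.5°C
1100–3400 m, saturated: Δz = 2.3 km ⇒ ΔT = -10.35°C; T = -0.85°C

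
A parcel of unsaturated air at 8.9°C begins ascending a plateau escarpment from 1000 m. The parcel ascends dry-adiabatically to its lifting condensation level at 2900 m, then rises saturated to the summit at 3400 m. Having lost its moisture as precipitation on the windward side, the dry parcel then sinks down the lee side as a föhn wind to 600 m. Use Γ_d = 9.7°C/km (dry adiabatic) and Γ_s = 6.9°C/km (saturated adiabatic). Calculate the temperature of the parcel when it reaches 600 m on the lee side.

14.18°C

1000 → 2900 m (dry, 9.7°C/km): ΔT = -9.7 × 1.9 = -18.43°C → T = -9.53°C
2900 → 3400 m (saturated, 6.9°C/km): ΔT = -6.9 × 0.5 = -3.45°C → T = -12.98°C
3400 → 600 m (dry descent, 9.7°C/km): ΔT = +9.7 × 2.8 = +27.16°C → T = 14.18°C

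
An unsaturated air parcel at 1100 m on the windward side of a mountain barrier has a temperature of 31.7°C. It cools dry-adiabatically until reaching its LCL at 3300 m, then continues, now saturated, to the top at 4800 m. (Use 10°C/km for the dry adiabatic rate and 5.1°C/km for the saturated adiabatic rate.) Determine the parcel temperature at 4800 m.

Dry to 3300 m: -10 × 2.2 km = -22°C, so T = 9.7°C.
Saturated to 4800 m: -5.1 × 1.5 km = -7.65°C, so T = 2.05°C.

2.05°C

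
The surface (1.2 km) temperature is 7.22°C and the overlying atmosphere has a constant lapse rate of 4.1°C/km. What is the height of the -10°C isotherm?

5.4 km

Height above start = (7.22 − (-10)) / 4.1 = 4.2 km
Altitude = 1200 m + 4200 m = 5400 m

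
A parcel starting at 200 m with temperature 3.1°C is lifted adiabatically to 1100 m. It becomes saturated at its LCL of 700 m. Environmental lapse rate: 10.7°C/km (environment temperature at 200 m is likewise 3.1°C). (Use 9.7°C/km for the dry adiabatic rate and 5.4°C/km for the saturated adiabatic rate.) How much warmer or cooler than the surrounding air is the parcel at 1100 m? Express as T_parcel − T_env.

Parcel:
  From 200 m to 700 m (dry): cools by 9.7 × 0.5 = 4.85°C, giving -1.75°C.
  From 700 m to 1100 m (saturated): cools by 5.4 × 0.4 = 2.16°C, giving -3.91°C.
Environment:
  From 200 m to 1100 m (environment): cools by 10.7 × 0.9 = 9.63°C, giving -6.53°C.
T_parcel − T_env = -3.91 − (-6.53) = +2.62°C

+2.62°C (parcel warmer than environment)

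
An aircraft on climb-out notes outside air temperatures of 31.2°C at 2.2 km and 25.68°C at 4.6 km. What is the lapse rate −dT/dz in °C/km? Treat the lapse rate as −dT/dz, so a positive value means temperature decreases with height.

Γ = −ΔT/Δz = (31.2 − 25.68) / (4600 − 2200) m
  = 5.52°C / 2.4 km = 2.3°C/km

2.3°C/km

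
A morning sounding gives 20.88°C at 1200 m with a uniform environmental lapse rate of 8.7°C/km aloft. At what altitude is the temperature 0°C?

3600 m

Height above start = (20.88 − 0) / 8.7 = 2.4 km
Altitude = 1200 m + 2400 m = 3600 m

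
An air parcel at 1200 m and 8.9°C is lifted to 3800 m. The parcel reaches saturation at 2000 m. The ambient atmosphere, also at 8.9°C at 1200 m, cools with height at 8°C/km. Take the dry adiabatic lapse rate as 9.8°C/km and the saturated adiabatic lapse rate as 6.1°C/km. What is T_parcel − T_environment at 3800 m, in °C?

Parcel:
  1200 → 2000 m (dry, 9.8°C/km): ΔT = -9.8 × 0.8 = -7.84°C → T = 1.06°C
  2000 → 3800 m (saturated, 6.1°C/km): ΔT = -6.1 × 1.8 = -10.98°C → T = -9.92°C
Environment:
  1200 → 3800 m (environment, 8°C/km): ΔT = -8 × 2.6 = -20.8°C → T = -11.9°C
T_parcel − T_env = -9.92 − (-11.9) = +1.98°C

+1.98°C (parcel warmer than environment)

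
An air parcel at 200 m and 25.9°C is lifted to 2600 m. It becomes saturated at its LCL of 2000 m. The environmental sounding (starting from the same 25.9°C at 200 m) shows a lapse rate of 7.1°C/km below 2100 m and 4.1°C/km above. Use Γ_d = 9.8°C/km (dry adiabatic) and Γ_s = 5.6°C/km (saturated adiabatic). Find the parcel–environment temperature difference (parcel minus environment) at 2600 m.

-5.46°C (parcel cooler than environment)

Parcel:
  200–2000 m, dry: Δz = 1.8 km ⇒ ΔT = -17.64°C; T = 8.26°C
  2000–2600 m, saturated: Δz = 0.6 km ⇒ ΔT = -3.36°C; T = 4.9°C
Environment:
  200–2100 m, environment, lower layer: Δz = 1.9 km ⇒ ΔT = -13.49°C; T = 12.41°C
  2100–2600 m, environment, upper layer: Δz = 0.5 km ⇒ ΔT = -2.05°C; T = 10.36°C
T_parcel − T_env = 4.9 − 10.36 = -5.46°C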